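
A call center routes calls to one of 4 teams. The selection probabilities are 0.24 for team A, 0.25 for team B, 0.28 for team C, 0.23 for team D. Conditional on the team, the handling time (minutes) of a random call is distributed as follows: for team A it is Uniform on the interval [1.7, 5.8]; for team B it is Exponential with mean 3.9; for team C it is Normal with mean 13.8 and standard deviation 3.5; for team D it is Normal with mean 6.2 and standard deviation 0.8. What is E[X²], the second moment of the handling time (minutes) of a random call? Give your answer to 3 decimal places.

77.058

For each component E[X²] = Var + (mean)², giving A: 15.4633; B: 30.42; C: 202.69; D: 39.08.
Overall E[X²] = 0.24·15.4633 + 0.25·30.42 + 0.28·202.69 + 0.23·39.08 = 77.0578.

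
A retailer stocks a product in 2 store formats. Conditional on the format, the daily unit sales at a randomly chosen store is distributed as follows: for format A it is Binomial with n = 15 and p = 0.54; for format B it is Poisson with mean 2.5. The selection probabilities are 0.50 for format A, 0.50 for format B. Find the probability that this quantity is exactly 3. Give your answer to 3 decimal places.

Conditional on each format, P(X = 3): A: 0.00643112; B: 0.213763.
By total probability, P(X = 3) = 0.5·0.00643112 + 0.5·0.213763 = 0.110097.

0.110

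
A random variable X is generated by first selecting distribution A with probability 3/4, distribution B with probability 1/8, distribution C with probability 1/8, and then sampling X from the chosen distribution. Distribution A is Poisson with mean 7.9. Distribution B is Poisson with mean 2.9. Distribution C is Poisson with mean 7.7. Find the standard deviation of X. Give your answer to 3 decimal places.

Per component, A: μ=7.9, E[X²]=70.31; B: μ=2.9, E[X²]=11.31; C: μ=7.7, E[X²]=66.99.
E[X] = 0.75·7.9 + 0.125·2.9 + 0.125·7.7 = 7.25.
E[X²] = 0.75·70.31 + 0.125·11.31 + 0.125·66.99 = 62.52.
Var(X) = E[X²] − (E[X])² = 62.52 − 52.5625 = 9.9575.
SD(X) = √9.9575 = 3.15555.

3.156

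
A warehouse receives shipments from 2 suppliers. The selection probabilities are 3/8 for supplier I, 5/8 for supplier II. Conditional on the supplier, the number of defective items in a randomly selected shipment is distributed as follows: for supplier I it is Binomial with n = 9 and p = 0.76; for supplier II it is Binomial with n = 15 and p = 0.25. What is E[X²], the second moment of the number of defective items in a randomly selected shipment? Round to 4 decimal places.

For each component E[X²] = Var + (mean)², giving I: 48.4272; II: 16.875.
Overall E[X²] = 0.375·48.4272 + 0.625·16.875 = 28.7071.

28.7071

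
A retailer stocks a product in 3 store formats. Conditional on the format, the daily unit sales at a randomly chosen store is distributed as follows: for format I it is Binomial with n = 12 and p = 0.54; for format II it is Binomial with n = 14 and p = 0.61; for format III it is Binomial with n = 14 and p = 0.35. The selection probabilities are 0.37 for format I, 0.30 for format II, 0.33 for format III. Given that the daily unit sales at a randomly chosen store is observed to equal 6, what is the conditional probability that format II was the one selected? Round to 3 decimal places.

0.152

Likelihoods P(X=6 | ·): I: 0.217061; II: 0.082804; III: 0.175902.
Posterior ∝ prior × likelihood. Numerator for II: 0.3·0.082804 = 0.0248412.
Normalizing constant: 0.37·0.217061 + 0.3·0.082804 + 0.33·0.175902 = 0.163201.
P(II | observation) = 0.0248412 / 0.163201 = 0.152212.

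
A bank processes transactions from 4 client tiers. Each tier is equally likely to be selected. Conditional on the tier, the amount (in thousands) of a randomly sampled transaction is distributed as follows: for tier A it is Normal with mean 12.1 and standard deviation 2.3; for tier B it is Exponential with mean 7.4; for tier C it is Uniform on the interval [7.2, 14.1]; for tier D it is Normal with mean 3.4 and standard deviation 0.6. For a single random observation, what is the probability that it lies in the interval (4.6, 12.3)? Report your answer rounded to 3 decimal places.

Conditional on each tier, P(4.6 < X < 12.3): A: 0.534092; B: 0.347344; C: 0.73913; D: 0.0227501.
By total probability, P(4.6 < X < 12.3) = 0.25·0.534092 + 0.25·0.347344 + 0.25·0.73913 + 0.25·0.0227501 = 0.410829.

0.411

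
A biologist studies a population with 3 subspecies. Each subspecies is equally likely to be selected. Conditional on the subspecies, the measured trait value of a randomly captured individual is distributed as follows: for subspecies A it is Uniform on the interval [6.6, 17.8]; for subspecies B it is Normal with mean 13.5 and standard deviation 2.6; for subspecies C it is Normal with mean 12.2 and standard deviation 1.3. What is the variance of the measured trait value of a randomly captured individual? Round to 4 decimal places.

6.6767

Per component, A: μ=12.2, E[X²]=159.293; B: μ=13.5, E[X²]=189.01; C: μ=12.2, E[X²]=150.53.
E[X] = 0.333333·12.2 + 0.333333·13.5 + 0.333333·12.2 = 12.6333.
E[X²] = 0.333333·159.293 + 0.333333·189.01 + 0.333333·150.53 = 166.278.
Var(X) = E[X²] − (E[X])² = 166.278 − 159.601 = 6.67667.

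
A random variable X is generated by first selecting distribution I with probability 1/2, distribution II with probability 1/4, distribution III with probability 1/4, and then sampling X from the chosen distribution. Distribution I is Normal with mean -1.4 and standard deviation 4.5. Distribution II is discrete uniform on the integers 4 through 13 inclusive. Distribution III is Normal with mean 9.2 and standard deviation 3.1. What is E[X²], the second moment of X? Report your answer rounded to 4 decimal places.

For each component E[X²] = Var + (mean)², giving I: 22.21; II: 80.5; III: 94.25.
Overall E[X²] = 0.5·22.21 + 0.25·80.5 + 0.25·94.25 = 54.7925.

54.7925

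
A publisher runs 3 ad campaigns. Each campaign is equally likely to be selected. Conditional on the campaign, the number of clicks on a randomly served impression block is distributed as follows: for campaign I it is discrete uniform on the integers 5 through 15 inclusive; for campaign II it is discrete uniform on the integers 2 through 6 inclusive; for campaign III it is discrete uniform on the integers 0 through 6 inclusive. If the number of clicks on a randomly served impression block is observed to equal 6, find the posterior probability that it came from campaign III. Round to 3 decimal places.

0.329

Likelihoods P(X=6 | ·): I: 0.0909091; II: 0.2; III: 0.142857.
Posterior ∝ prior × likelihood. Numerator for III: 0.333333·0.142857 = 0.047619.
Normalizing constant: 0.333333·0.0909091 + 0.333333·0.2 + 0.333333·0.142857 = 0.144589.
P(III | observation) = 0.047619 / 0.144589 = 0.329341.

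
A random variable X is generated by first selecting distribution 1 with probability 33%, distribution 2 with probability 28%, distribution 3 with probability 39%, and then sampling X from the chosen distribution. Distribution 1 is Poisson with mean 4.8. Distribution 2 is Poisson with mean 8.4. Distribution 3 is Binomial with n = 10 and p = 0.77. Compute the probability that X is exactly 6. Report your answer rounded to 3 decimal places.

Conditional on each component, P(X = 6): 1: 0.139798; 2: 0.109716; 3: 0.122483.
By total probability, P(X = 6) = 0.33·0.139798 + 0.28·0.109716 + 0.39·0.122483 = 0.124622.

0.125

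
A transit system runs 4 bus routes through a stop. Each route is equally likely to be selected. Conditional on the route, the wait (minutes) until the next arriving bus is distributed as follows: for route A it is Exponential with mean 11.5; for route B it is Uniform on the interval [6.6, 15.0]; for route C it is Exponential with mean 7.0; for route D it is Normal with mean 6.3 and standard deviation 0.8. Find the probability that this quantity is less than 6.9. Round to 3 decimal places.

0.472

Conditional on each route, P(X < 6.9): A: 0.451188; B: 0.0357143; C: 0.626827; D: 0.773373.
By total probability, P(X < 6.9) = 0.25·0.451188 + 0.25·0.0357143 + 0.25·0.626827 + 0.25·0.773373 = 0.471776.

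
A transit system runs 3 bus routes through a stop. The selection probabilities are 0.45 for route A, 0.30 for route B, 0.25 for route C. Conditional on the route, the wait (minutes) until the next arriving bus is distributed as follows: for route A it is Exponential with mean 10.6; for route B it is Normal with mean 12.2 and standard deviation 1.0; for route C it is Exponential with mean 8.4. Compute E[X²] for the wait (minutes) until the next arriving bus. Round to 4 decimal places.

181.3560

For each component E[X²] = Var + (mean)², giving A: 224.72; B: 149.84; C: 141.12.
Overall E[X²] = 0.45·224.72 + 0.3·149.84 + 0.25·141.12 = 181.356.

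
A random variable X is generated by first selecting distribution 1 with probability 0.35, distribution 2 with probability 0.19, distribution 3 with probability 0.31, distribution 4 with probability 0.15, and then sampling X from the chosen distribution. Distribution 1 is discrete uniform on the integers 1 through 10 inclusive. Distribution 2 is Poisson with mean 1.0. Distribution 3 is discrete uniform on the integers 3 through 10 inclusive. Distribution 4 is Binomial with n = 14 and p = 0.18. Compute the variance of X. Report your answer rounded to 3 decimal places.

Per component, 1: μ=5.5, E[X²]=38.5; 2: μ=1, E[X²]=2; 3: μ=6.5, E[X²]=47.5; 4: μ=2.52, E[X²]=8.4168.
E[X] = 0.35·5.5 + 0.19·1 + 0.31·6.5 + 0.15·2.52 = 4.508.
E[X²] = 0.35·38.5 + 0.19·2 + 0.31·47.5 + 0.15·8.4168 = 29.8425.
Var(X) = E[X²] − (E[X])² = 29.8425 − 20.3221 = 9.52046.

9.520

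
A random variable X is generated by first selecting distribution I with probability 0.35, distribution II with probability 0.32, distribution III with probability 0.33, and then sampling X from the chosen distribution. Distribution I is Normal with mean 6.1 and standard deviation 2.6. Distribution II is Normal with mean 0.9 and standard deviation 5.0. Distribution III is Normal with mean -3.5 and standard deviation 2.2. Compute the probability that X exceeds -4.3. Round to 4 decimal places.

Conditional on each component, P(X > -4.3): I: 0.999968; II: 0.85083; III: 0.641935.
By total probability, P(X > -4.3) = 0.35·0.999968 + 0.32·0.85083 + 0.33·0.641935 = 0.834093.

0.8341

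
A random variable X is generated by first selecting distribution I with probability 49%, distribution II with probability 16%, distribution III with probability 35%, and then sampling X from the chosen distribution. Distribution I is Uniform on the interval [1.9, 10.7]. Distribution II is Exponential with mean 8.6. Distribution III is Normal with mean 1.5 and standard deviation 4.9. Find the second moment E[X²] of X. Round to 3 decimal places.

55.468

For each component E[X²] = Var + (mean)², giving I: 46.1433; II: 147.92; III: 26.26.
Overall E[X²] = 0.49·46.1433 + 0.16·147.92 + 0.35·26.26 = 55.4684.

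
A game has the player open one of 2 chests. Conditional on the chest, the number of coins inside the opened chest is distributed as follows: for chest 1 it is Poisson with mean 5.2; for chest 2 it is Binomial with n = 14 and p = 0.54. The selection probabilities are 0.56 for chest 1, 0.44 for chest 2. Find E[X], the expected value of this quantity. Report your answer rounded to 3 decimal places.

6.238

Component means — 1: 5.2; 2: 7.56.
E[X] = 0.56·5.2 + 0.44·7.56 = 6.2384.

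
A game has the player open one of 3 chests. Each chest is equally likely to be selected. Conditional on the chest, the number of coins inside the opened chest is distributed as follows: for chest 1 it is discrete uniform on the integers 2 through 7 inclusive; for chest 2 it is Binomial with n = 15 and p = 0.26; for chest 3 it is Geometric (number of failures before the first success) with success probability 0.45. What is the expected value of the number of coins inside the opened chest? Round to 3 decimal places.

Component means — 1: 4.5; 2: 3.9; 3: 1.22222.
E[X] = 0.333333·4.5 + 0.333333·3.9 + 0.333333·1.22222 = 3.20741.

3.207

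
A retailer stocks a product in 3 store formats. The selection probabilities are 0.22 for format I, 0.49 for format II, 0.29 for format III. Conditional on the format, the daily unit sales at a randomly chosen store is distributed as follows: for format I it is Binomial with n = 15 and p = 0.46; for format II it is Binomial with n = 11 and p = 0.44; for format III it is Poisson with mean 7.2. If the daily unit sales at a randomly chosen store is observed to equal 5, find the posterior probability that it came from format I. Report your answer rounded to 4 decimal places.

Likelihoods P(X=5 | ·): I: 0.130401; II: 0.234981; III: 0.120382.
Posterior ∝ prior × likelihood. Numerator for I: 0.22·0.130401 = 0.0286883.
Normalizing constant: 0.22·0.130401 + 0.49·0.234981 + 0.29·0.120382 = 0.17874.
P(I | observation) = 0.0286883 / 0.17874 = 0.160503.

0.1605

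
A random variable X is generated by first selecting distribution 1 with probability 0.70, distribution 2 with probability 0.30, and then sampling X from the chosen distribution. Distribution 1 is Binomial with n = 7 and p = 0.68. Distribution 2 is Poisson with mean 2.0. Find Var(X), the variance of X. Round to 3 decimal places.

3.266

Per component, 1: μ=4.76, E[X²]=24.1808; 2: μ=2, E[X²]=6.
E[X] = 0.7·4.76 + 0.3·2 = 3.932.
E[X²] = 0.7·24.1808 + 0.3·6 = 18.7266.
Var(X) = E[X²] − (E[X])² = 18.7266 − 15.4606 = 3.26594.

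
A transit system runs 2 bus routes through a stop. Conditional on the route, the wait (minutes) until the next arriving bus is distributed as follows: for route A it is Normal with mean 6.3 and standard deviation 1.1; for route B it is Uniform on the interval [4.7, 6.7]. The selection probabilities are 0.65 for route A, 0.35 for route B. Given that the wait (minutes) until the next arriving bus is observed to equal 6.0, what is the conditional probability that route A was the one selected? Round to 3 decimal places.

0.565

Likelihoods f(6.0 | ·): A: 0.349435; B: 0.5.
Posterior ∝ prior × likelihood. Numerator for A: 0.65·0.349435 = 0.227133.
Normalizing constant: 0.65·0.349435 + 0.35·0.5 = 0.402133.
P(A | observation) = 0.227133 / 0.402133 = 0.56482.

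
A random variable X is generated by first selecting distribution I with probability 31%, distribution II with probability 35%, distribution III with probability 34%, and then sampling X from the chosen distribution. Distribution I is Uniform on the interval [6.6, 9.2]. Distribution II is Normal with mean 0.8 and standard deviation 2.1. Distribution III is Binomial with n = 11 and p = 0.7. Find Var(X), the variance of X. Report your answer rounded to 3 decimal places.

Per component, I: μ=7.9, E[X²]=62.9733; II: μ=0.8, E[X²]=5.05; III: μ=7.7, E[X²]=61.6.
E[X] = 0.31·7.9 + 0.35·0.8 + 0.34·7.7 = 5.347.
E[X²] = 0.31·62.9733 + 0.35·5.05 + 0.34·61.6 = 42.2332.
Var(X) = E[X²] − (E[X])² = 42.2332 − 28.5904 = 13.6428.

13.643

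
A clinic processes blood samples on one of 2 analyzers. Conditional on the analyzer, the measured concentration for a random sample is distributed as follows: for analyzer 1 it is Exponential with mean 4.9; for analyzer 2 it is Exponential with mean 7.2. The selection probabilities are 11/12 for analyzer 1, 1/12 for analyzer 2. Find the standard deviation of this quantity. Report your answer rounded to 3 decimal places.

5.170

Per component, 1: μ=4.9, E[X²]=48.02; 2: μ=7.2, E[X²]=103.68.
E[X] = 0.916667·4.9 + 0.0833333·7.2 = 5.09167.
E[X²] = 0.916667·48.02 + 0.0833333·103.68 = 52.6583.
Var(X) = E[X²] − (E[X])² = 52.6583 − 25.9251 = 26.7333.
SD(X) = √26.7333 = 5.17042.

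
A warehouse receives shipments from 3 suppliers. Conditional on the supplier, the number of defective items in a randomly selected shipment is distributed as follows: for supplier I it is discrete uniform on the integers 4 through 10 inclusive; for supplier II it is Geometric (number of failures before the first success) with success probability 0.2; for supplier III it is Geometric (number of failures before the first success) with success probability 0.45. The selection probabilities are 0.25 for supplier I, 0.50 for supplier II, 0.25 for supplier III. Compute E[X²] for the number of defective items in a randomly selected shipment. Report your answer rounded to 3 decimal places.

32.302

For each component E[X²] = Var + (mean)², giving I: 53; II: 36; III: 4.20988.
Overall E[X²] = 0.25·53 + 0.5·36 + 0.25·4.20988 = 32.3025.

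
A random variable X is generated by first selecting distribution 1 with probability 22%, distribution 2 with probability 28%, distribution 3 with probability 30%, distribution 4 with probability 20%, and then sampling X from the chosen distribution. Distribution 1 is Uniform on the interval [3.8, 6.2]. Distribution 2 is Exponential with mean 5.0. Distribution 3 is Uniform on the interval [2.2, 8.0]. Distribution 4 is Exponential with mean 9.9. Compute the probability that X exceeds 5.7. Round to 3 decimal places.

0.367

Conditional on each component, P(X > 5.7): 1: 0.208333; 2: 0.319819; 3: 0.396552; 4: 0.562279.
By total probability, P(X > 5.7) = 0.22·0.208333 + 0.28·0.319819 + 0.3·0.396552 + 0.2·0.562279 = 0.366804.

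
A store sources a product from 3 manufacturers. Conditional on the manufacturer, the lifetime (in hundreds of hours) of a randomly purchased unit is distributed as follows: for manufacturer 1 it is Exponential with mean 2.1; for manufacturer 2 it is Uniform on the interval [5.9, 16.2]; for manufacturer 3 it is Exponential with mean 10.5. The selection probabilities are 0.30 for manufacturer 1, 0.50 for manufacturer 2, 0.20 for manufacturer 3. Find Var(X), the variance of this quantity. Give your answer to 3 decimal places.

44.073

Per component, 1: μ=2.1, E[X²]=8.82; 2: μ=11.05, E[X²]=130.943; 3: μ=10.5, E[X²]=220.5.
E[X] = 0.3·2.1 + 0.5·11.05 + 0.2·10.5 = 8.255.
E[X²] = 0.3·8.82 + 0.5·130.943 + 0.2·220.5 = 112.218.
Var(X) = E[X²] − (E[X])² = 112.218 − 68.145 = 44.0726.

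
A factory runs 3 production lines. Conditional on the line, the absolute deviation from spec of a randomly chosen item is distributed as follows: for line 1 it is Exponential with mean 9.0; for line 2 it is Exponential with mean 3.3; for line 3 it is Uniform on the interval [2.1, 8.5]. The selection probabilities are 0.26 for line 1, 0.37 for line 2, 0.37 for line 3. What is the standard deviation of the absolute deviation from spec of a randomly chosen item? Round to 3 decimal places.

Per component, 1: μ=9, E[X²]=162; 2: μ=3.3, E[X²]=21.78; 3: μ=5.3, E[X²]=31.5033.
E[X] = 0.26·9 + 0.37·3.3 + 0.37·5.3 = 5.522.
E[X²] = 0.26·162 + 0.37·21.78 + 0.37·31.5033 = 61.8348.
Var(X) = E[X²] − (E[X])² = 61.8348 − 30.4925 = 31.3423.
SD(X) = √31.3423 = 5.59842.

5.598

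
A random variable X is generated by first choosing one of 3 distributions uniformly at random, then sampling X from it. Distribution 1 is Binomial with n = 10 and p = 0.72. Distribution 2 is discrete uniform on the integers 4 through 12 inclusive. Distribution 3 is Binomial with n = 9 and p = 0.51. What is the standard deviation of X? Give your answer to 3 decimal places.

Per component, 1: μ=7.2, E[X²]=53.856; 2: μ=8, E[X²]=70.6667; 3: μ=4.59, E[X²]=23.3172.
E[X] = 0.333333·7.2 + 0.333333·8 + 0.333333·4.59 = 6.59667.
E[X²] = 0.333333·53.856 + 0.333333·70.6667 + 0.333333·23.3172 = 49.28.
Var(X) = E[X²] − (E[X])² = 49.28 − 43.516 = 5.76394.
SD(X) = √5.76394 = 2.40082.

2.401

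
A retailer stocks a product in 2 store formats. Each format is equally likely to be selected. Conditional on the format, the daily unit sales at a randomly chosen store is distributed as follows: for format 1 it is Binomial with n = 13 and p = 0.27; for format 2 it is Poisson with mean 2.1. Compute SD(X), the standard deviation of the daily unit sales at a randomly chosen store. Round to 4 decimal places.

Per component, 1: μ=3.51, E[X²]=14.8824; 2: μ=2.1, E[X²]=6.51.
E[X] = 0.5·3.51 + 0.5·2.1 = 2.805.
E[X²] = 0.5·14.8824 + 0.5·6.51 = 10.6962.
Var(X) = E[X²] − (E[X])² = 10.6962 − 7.86803 = 2.82817.
SD(X) = √2.82817 = 1.68172.

1.6817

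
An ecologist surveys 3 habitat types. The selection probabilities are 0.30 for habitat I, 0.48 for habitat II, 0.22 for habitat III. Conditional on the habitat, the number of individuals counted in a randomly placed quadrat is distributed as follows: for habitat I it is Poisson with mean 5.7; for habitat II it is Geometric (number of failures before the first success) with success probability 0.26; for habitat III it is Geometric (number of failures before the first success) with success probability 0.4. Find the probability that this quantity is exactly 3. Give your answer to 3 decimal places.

0.101

Conditional on each habitat, P(X = 3): I: 0.103275; II: 0.105358; III: 0.0864.
By total probability, P(X = 3) = 0.3·0.103275 + 0.48·0.105358 + 0.22·0.0864 = 0.100562.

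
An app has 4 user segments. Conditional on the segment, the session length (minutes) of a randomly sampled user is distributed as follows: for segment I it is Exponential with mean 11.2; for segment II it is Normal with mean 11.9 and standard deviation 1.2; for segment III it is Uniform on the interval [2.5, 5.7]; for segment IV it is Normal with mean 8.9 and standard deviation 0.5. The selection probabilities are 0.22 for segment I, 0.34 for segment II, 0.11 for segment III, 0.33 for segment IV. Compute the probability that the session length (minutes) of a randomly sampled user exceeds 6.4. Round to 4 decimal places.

Conditional on each segment, P(X > 6.4): I: 0.564718; II: 0.999998; III: 0; IV: 1.
By total probability, P(X > 6.4) = 0.22·0.564718 + 0.34·0.999998 + 0.11·0 + 0.33·1 = 0.794237.

0.7942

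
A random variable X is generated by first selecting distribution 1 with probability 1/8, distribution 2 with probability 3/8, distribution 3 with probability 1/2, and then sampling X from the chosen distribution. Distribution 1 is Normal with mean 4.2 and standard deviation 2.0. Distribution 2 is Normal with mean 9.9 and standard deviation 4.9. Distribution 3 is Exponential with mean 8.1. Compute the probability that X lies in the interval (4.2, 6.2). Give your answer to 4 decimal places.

Conditional on each component, P(4.2 < X < 6.2): 1: 0.341345; 2: 0.102733; 3: 0.130269.
By total probability, P(4.2 < X < 6.2) = 0.125·0.341345 + 0.375·0.102733 + 0.5·0.130269 = 0.146327.

0.1463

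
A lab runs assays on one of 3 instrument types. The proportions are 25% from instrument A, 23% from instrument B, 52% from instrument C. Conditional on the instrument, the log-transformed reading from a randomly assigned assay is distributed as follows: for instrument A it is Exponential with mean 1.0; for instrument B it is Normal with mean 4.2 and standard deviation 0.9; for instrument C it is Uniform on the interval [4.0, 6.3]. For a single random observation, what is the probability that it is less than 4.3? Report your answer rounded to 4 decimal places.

Conditional on each instrument, P(X < 4.3): A: 0.986431; B: 0.544236; C: 0.130435.
By total probability, P(X < 4.3) = 0.25·0.986431 + 0.23·0.544236 + 0.52·0.130435 = 0.439608.

0.4396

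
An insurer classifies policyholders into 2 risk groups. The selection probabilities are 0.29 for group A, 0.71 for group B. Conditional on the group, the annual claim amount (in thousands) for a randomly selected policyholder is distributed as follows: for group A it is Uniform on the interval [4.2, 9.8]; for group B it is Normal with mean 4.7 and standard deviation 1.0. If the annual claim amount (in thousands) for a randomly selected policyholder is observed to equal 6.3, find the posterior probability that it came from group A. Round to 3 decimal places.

Likelihoods f(6.3 | ·): A: 0.178571; B: 0.110921.
Posterior ∝ prior × likelihood. Numerator for A: 0.29·0.178571 = 0.0517857.
Normalizing constant: 0.29·0.178571 + 0.71·0.110921 = 0.13054.
P(A | observation) = 0.0517857 / 0.13054 = 0.396705.

0.397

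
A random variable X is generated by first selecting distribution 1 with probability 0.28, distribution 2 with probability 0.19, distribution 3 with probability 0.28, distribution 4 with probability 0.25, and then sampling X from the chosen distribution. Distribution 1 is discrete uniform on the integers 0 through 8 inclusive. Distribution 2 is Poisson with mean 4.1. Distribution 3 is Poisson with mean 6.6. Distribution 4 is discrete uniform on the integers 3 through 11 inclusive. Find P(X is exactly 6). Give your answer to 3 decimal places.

0.123

Conditional on each component, P(X = 6): 1: 0.111111; 2: 0.109336; 3: 0.156166; 4: 0.111111.
By total probability, P(X = 6) = 0.28·0.111111 + 0.19·0.109336 + 0.28·0.156166 + 0.25·0.111111 = 0.123389.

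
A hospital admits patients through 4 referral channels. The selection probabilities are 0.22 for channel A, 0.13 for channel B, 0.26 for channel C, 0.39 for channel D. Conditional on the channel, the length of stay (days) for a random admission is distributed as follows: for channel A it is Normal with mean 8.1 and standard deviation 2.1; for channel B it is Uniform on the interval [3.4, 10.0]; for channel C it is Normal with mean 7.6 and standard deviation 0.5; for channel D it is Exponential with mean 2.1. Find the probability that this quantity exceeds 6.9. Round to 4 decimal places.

0.4722

Conditional on each channel, P(X > 6.9): A: 0.716145; B: 0.469697; C: 0.919243; D: 0.0374139.
By total probability, P(X > 6.9) = 0.22·0.716145 + 0.13·0.469697 + 0.26·0.919243 + 0.39·0.0374139 = 0.472207.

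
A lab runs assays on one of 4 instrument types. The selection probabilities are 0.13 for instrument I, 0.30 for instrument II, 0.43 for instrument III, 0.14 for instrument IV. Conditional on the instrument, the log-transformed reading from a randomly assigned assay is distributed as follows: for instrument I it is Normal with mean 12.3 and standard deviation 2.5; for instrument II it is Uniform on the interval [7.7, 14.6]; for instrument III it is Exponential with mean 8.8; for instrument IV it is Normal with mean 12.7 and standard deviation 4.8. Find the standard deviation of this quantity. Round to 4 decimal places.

6.4028

Per component, I: μ=12.3, E[X²]=157.54; II: μ=11.15, E[X²]=128.29; III: μ=8.8, E[X²]=154.88; IV: μ=12.7, E[X²]=184.33.
E[X] = 0.13·12.3 + 0.3·11.15 + 0.43·8.8 + 0.14·12.7 = 10.506.
E[X²] = 0.13·157.54 + 0.3·128.29 + 0.43·154.88 + 0.14·184.33 = 151.372.
Var(X) = E[X²] − (E[X])² = 151.372 − 110.376 = 40.9958.
SD(X) = √40.9958 = 6.40279.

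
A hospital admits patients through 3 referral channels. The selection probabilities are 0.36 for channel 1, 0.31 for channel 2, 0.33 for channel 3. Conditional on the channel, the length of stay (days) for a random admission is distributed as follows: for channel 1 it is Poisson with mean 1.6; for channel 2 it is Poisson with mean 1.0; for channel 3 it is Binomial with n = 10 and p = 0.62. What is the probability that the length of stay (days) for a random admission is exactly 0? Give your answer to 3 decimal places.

Conditional on each channel, P(X = 0): 1: 0.201897; 2: 0.367879; 3: 6.27821e-05.
By total probability, P(X = 0) = 0.36·0.201897 + 0.31·0.367879 + 0.33·6.27821e-05 = 0.186746.

0.187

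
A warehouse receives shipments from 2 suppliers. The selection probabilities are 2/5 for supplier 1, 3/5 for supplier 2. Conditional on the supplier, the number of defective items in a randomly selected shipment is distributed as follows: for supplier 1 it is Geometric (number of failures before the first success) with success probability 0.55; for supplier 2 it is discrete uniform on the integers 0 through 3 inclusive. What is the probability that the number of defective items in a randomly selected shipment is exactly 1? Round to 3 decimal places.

Conditional on each supplier, P(X = 1): 1: 0.2475; 2: 0.25.
By total probability, P(X = 1) = 0.4·0.2475 + 0.6·0.25 = 0.249.

0.249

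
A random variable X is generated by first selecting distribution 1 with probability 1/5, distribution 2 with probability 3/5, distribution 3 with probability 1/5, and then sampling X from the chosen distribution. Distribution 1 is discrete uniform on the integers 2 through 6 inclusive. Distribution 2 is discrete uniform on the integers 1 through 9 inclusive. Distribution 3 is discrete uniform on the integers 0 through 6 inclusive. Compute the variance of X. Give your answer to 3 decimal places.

Per component, 1: μ=4, E[X²]=18; 2: μ=5, E[X²]=31.6667; 3: μ=3, E[X²]=13.
E[X] = 0.2·4 + 0.6·5 + 0.2·3 = 4.4.
E[X²] = 0.2·18 + 0.6·31.6667 + 0.2·13 = 25.2.
Var(X) = E[X²] − (E[X])² = 25.2 − 19.36 = 5.84.

5.840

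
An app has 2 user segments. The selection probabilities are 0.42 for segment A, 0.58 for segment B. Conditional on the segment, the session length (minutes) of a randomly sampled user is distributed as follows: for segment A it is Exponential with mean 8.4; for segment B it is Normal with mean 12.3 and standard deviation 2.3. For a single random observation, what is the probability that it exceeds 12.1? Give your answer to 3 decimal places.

Conditional on each segment, P(X > 12.1): A: 0.236815; B: 0.534647.
By total probability, P(X > 12.1) = 0.42·0.236815 + 0.58·0.534647 = 0.409558.

0.410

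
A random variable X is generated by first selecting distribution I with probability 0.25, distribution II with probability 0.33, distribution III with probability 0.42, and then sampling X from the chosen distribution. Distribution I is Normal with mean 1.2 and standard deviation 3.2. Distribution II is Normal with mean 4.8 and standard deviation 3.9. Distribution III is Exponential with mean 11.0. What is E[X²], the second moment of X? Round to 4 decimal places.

117.1825

For each component E[X²] = Var + (mean)², giving I: 11.68; II: 38.25; III: 242.
Overall E[X²] = 0.25·11.68 + 0.33·38.25 + 0.42·242 = 117.183.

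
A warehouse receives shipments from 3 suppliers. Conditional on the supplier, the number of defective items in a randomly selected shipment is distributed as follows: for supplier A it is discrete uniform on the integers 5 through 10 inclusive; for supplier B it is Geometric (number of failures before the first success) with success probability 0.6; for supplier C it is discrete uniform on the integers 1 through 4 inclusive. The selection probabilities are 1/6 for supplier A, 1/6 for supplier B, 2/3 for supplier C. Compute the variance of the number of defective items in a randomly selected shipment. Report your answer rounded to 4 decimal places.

5.9529

Per component, A: μ=7.5, E[X²]=59.1667; B: μ=0.666667, E[X²]=1.55556; C: μ=2.5, E[X²]=7.5.
E[X] = 0.166667·7.5 + 0.166667·0.666667 + 0.666667·2.5 = 3.02778.
E[X²] = 0.166667·59.1667 + 0.166667·1.55556 + 0.666667·7.5 = 15.1204.
Var(X) = E[X²] − (E[X])² = 15.1204 − 9.16744 = 5.95293.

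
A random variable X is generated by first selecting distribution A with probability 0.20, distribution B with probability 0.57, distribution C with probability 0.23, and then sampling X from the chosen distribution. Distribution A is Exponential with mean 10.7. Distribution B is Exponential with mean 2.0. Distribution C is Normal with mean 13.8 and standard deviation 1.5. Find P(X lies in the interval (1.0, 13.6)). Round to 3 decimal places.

0.574

Conditional on each component, P(1.0 < X < 13.6): A: 0.630233; B: 0.605417; C: 0.446965.
By total probability, P(1.0 < X < 13.6) = 0.2·0.630233 + 0.57·0.605417 + 0.23·0.446965 = 0.573936.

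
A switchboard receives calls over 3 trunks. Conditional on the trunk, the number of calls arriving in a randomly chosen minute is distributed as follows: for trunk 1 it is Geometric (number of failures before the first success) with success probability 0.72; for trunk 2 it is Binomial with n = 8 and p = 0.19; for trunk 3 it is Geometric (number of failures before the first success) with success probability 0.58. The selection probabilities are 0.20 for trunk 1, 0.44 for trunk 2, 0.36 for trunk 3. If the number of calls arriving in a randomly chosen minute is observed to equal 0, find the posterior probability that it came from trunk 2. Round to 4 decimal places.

Likelihoods P(X=0 | ·): 1: 0.72; 2: 0.185302; 3: 0.58.
Posterior ∝ prior × likelihood. Numerator for 2: 0.44·0.185302 = 0.0815329.
Normalizing constant: 0.2·0.72 + 0.44·0.185302 + 0.36·0.58 = 0.434333.
P(2 | observation) = 0.0815329 / 0.434333 = 0.18772.

0.1877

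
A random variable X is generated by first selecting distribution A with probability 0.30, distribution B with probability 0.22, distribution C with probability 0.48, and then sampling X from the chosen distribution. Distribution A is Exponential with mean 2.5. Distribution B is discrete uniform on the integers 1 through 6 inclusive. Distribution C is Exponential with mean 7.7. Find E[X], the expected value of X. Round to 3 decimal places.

5.216

Component means — A: 2.5; B: 3.5; C: 7.7.
E[X] = 0.3·2.5 + 0.22·3.5 + 0.48·7.7 = 5.216.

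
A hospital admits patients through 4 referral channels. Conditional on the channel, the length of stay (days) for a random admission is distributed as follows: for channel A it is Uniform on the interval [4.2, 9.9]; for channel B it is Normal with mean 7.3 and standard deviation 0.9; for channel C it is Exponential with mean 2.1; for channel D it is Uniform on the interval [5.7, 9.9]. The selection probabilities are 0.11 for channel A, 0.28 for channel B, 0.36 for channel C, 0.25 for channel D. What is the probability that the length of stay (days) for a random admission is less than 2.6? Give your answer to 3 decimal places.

Conditional on each channel, P(X < 2.6): A: 0; B: 8.83943e-08; C: 0.710064; D: 0.
By total probability, P(X < 2.6) = 0.11·0 + 0.28·8.83943e-08 + 0.36·0.710064 + 0.25·0 = 0.255623.

0.256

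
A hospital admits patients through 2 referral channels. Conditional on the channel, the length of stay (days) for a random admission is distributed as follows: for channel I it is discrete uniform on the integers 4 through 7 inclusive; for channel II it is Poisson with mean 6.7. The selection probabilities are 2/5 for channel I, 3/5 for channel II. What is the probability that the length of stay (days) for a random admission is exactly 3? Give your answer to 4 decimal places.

0.0370

Conditional on each channel, P(X = 3): I: 0; II: 0.0617021.
By total probability, P(X = 3) = 0.4·0 + 0.6·0.0617021 = 0.0370213.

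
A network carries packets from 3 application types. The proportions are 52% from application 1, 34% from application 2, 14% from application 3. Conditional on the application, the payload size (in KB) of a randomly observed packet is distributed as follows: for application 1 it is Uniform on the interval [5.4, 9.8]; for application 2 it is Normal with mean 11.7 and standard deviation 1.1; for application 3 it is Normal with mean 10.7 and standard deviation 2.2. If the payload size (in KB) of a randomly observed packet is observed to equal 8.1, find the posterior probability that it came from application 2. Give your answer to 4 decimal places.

Likelihoods f(8.1 | ·): 1: 0.227273; 2: 0.00171281; 3: 0.0901985.
Posterior ∝ prior × likelihood. Numerator for 2: 0.34·0.00171281 = 0.000582355.
Normalizing constant: 0.52·0.227273 + 0.34·0.00171281 + 0.14·0.0901985 = 0.131392.
P(2 | observation) = 0.000582355 / 0.131392 = 0.0044322.

0.0044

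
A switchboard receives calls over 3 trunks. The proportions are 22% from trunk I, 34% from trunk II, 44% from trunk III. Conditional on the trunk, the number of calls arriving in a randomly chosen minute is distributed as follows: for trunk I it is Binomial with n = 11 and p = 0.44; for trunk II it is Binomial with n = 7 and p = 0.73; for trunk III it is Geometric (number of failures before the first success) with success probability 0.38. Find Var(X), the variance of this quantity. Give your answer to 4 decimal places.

Per component, I: μ=4.84, E[X²]=26.136; II: μ=5.11, E[X²]=27.4918; III: μ=1.63158, E[X²]=6.95568.
E[X] = 0.22·4.84 + 0.34·5.11 + 0.44·1.63158 = 3.52009.
E[X²] = 0.22·26.136 + 0.34·27.4918 + 0.44·6.95568 = 18.1576.
Var(X) = E[X²] − (E[X])² = 18.1576 − 12.3911 = 5.76656.

5.7666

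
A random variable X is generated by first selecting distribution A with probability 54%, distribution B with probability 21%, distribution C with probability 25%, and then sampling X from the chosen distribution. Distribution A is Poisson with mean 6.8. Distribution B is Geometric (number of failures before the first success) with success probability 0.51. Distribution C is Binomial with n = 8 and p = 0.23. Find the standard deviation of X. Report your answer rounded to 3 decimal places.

Per component, A: μ=6.8, E[X²]=53.04; B: μ=0.960784, E[X²]=2.807; C: μ=1.84, E[X²]=4.8024.
E[X] = 0.54·6.8 + 0.21·0.960784 + 0.25·1.84 = 4.33376.
E[X²] = 0.54·53.04 + 0.21·2.807 + 0.25·4.8024 = 30.4317.
Var(X) = E[X²] − (E[X])² = 30.4317 − 18.7815 = 11.6502.
SD(X) = √11.6502 = 3.41323.

3.413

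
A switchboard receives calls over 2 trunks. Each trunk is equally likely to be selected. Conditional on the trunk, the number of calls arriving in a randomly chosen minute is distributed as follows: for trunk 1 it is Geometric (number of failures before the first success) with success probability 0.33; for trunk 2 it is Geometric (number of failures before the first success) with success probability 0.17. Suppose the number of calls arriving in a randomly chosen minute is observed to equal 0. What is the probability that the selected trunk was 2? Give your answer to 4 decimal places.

Likelihoods P(X=0 | ·): 1: 0.33; 2: 0.17.
Posterior ∝ prior × likelihood. Numerator for 2: 0.5·0.17 = 0.085.
Normalizing constant: 0.5·0.33 + 0.5·0.17 = 0.25.
P(2 | observation) = 0.085 / 0.25 = 0.34.

0.3400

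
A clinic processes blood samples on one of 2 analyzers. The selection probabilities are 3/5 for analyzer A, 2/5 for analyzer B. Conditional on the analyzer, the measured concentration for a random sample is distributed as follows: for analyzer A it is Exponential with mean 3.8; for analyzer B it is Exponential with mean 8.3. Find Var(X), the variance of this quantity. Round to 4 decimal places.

Per component, A: μ=3.8, E[X²]=28.88; B: μ=8.3, E[X²]=137.78.
E[X] = 0.6·3.8 + 0.4·8.3 = 5.6.
E[X²] = 0.6·28.88 + 0.4·137.78 = 72.44.
Var(X) = E[X²] − (E[X])² = 72.44 − 31.36 = 41.08.

41.0800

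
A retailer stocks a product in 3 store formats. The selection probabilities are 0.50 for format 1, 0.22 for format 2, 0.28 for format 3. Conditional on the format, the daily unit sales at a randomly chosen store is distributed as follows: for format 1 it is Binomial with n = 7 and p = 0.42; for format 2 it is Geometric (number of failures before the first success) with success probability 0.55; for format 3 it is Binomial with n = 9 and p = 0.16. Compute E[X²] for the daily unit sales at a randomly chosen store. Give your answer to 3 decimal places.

6.568

For each component E[X²] = Var + (mean)², giving 1: 10.3488; 2: 2.15702; 3: 3.2832.
Overall E[X²] = 0.5·10.3488 + 0.22·2.15702 + 0.28·3.2832 = 6.56824.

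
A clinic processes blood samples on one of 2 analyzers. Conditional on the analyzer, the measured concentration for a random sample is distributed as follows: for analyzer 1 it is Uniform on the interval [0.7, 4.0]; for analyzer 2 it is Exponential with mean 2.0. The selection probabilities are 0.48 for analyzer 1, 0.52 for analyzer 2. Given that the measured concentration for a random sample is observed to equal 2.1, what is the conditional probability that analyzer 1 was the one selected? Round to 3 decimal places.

0.615

Likelihoods f(2.1 | ·): 1: 0.30303; 2: 0.174969.
Posterior ∝ prior × likelihood. Numerator for 1: 0.48·0.30303 = 0.145455.
Normalizing constant: 0.48·0.30303 + 0.52·0.174969 = 0.236438.
P(1 | observation) = 0.145455 / 0.236438 = 0.61519.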